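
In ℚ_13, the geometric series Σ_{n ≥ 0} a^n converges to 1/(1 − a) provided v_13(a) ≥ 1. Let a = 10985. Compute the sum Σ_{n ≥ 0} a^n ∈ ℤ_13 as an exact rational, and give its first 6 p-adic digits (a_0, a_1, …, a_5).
Σ a^n = 1/(1 − a) = -1/10984;  first 6 digits = (1, 0, 0, 5, 0, 0)

v_13(a) = 3 ≥ 1, so the series converges in ℤ_13 to 1/(1 − a) = 1/(1 − 10985) = -1/10984. Expand this rational in ℤ_13: compute digits iteratively via d_i = x_i mod 13, x_{i+1} = (x_i − d_i)/13. The first 6 digits are (1, 0, 0, 5, 0, 0).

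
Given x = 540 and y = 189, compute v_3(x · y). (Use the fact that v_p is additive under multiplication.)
v_3(102060) = 6

v_p(x) = 3 (factor: 540 = 3^3 · 20); v_p(y) = 3 (factor: 189 = 3^3 · 7). Additivity: v_p(xy) = v_p(x) + v_p(y) = 3 + 3 = 6. (Direct check: xy = 102060 = 3^6 · (140).)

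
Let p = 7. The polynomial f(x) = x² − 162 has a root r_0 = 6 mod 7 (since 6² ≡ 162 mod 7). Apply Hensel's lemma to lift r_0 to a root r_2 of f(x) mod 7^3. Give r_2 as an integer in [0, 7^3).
r_2 = 286 (mod 343)

Hensel's recurrence: r_{i+1} = r_i − f(r_i)·(f′(r_i))^{-1} mod 7^{i+2}, with f′(x) = 2x. Iterate:
  r_0 = 6 (mod 7)
  r_1 = 41 (mod 49)
  r_2 = 286 (mod 343)
Final: r_2 = 286, and one checks f(r_2) ≡ 0 mod 7^3.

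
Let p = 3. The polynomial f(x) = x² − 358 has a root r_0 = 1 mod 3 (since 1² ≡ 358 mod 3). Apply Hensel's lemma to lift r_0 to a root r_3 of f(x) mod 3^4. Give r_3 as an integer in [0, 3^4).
r_3 = 67 (mod 81)

Hensel's recurrence: r_{i+1} = r_i − f(r_i)·(f′(r_i))^{-1} mod 3^{i+2}, with f′(x) = 2x. Iterate:
  r_0 = 1 (mod 3)
  r_1 = 4 (mod 9)
  r_2 = 13 (mod 27)
  r_3 = 67 (mod 81)
Final: r_3 = 67, and one checks f(r_3) ≡ 0 mod 3^4.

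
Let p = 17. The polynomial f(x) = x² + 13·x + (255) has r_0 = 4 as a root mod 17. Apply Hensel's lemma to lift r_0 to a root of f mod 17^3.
r_2 = 3319 (mod 4913)

Hensel: r_{i+1} = r_i − f(r_i)·(f′(r_i))^{-1} mod 17^{i+2}, f′(x) = 2x + 13. Iterate:
  r_0 = 4 (mod 17)
  r_1 = 140 (mod 289)
  r_2 = 3319 (mod 4913)
Final: r = 3319 satisfies f(r) ≡ 0 mod 17^3.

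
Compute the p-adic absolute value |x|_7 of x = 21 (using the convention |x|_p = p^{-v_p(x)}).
|21|_7 = 1/7

Step 1 — compute v_7(x) by factoring powers of 7 out of the numerator and denominator: v_7(21) = 1. Step 2 — apply |x|_p = p^{-v_p(x)} = 7^{-1} = 1/7.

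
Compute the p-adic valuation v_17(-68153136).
v_17(-68153136) = 5

v_17(n) is the largest exponent k such that 17^k divides n. Factor out: -68153136 = -17^5 · 48. (Sign doesn't affect v_p.) So v_17(-68153136) = 5.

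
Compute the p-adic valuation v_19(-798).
v_19(-798) = 1

v_19(n) is the largest exponent k such that 19^k divides n. Factor out: -798 = -19^1 · 42. (Sign doesn't affect v_p.) So v_19(-798) = 1.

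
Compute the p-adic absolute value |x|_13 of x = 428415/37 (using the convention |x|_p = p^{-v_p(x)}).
|428415/37|_13 = 1/28561

Step 1 — compute v_13(x) by factoring powers of 13 out of the numerator and denominator: v_13(428415/37) = 4. Step 2 — apply |x|_p = p^{-v_p(x)} = 13^{-4} = 1/28561.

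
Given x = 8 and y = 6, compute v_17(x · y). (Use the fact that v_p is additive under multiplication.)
v_17(48) = 0

v_p(x) = 0 (factor: 8 = 17^0 · 8); v_p(y) = 0 (factor: 6 = 17^0 · 6). Additivity: v_p(xy) = v_p(x) + v_p(y) = 0 + 0 = 0. (Direct check: xy = 48 = 17^0 · (48).)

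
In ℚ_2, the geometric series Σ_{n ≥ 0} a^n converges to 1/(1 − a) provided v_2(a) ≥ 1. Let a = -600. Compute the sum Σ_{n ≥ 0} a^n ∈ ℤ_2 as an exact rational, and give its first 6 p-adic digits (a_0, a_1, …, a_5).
Σ a^n = 1/(1 − a) = 1/601;  first 6 digits = (1, 0, 0, 1, 0, 1)

v_2(a) = 3 ≥ 1, so the series converges in ℤ_2 to 1/(1 − a) = 1/(1 − (-600)) = 1/601. Expand this rational in ℤ_2: compute digits iteratively via d_i = x_i mod 2, x_{i+1} = (x_i − d_i)/2. The first 6 digits are (1, 0, 0, 1, 0, 1).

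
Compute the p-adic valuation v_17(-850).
v_17(-850) = 1

v_17(n) is the largest exponent k such that 17^k divides n. Factor out: -850 = -17^1 · 50. (Sign doesn't affect v_p.) So v_17(-850) = 1.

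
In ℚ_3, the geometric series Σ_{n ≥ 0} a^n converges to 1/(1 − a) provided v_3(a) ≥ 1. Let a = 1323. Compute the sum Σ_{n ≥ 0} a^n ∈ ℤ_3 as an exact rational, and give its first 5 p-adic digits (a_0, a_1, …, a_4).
Σ a^n = 1/(1 − a) = -1/1322;  first 5 digits = (1, 0, 0, 1, 1)

v_3(a) = 3 ≥ 1, so the series converges in ℤ_3 to 1/(1 − a) = 1/(1 − 1323) = -1/1322. Expand this rational in ℤ_3: compute digits iteratively via d_i = x_i mod 3, x_{i+1} = (x_i − d_i)/3. The first 5 digits are (1, 0, 0, 1, 1).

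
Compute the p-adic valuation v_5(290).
v_5(290) = 1

v_5(n) is the largest exponent k such that 5^k divides n. Factor out: 290 = 5^1 · 58. (Sign doesn't affect v_p.) So v_5(290) = 1.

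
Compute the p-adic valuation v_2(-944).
v_2(-944) = 4

v_2(n) is the largest exponent k such that 2^k divides n. Factor out: -944 = -2^4 · 59. (Sign doesn't affect v_p.) So v_2(-944) = 4.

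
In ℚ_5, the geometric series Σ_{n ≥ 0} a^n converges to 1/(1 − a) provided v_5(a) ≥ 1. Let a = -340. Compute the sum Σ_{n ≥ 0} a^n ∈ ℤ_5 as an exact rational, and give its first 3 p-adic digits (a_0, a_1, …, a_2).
Σ a^n = 1/(1 − a) = 1/341;  first 3 digits = (1, 2, 0)

v_5(a) = 1 ≥ 1, so the series converges in ℤ_5 to 1/(1 − a) = 1/(1 − (-340)) = 1/341. Expand this rational in ℤ_5: compute digits iteratively via d_i = x_i mod 5, x_{i+1} = (x_i − d_i)/5. The first 3 digits are (1, 2, 0).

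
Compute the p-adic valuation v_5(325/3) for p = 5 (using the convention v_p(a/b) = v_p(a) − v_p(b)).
v_5(325/3) = 2

Factor powers of 5 from the numerator and denominator of the reduced fraction: 325 = 5^2 · 13 and 3 = 5^0 · 3. Apply v_p(a/b) = v_p(a) − v_p(b): v_5(325/3) = 2 − 0 = 2.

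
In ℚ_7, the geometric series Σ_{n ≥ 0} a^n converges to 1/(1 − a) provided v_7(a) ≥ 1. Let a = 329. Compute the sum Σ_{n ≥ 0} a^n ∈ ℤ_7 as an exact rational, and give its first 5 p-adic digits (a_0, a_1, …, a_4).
Σ a^n = 1/(1 − a) = -1/328;  first 5 digits = (1, 5, 3, 0, 4)

v_7(a) = 1 ≥ 1, so the series converges in ℤ_7 to 1/(1 − a) = 1/(1 − 329) = -1/328. Expand this rational in ℤ_7: compute digits iteratively via d_i = x_i mod 7, x_{i+1} = (x_i − d_i)/7. The first 5 digits are (1, 5, 3, 0, 4).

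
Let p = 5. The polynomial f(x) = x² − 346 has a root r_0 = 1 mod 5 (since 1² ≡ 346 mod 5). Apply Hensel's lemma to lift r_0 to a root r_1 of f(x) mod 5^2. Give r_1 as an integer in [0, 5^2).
r_1 = 11 (mod 25)

Hensel's recurrence: r_{i+1} = r_i − f(r_i)·(f′(r_i))^{-1} mod 5^{i+2}, with f′(x) = 2x. Iterate:
  r_0 = 1 (mod 5)
  r_1 = 11 (mod 25)
Final: r_1 = 11, and one checks f(r_1) ≡ 0 mod 5^2.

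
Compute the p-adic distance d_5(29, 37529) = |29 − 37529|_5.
d_5(29, 37529) = 1/3125

Step 1 — x − y = 29 − 37529 = -37500. Step 2 — v_5(-37500) = 5 (factor: -37500 = −(5^5 · 12); the sign does not affect v_p). Step 3 — |x − y|_5 = 5^{-5} = 1/3125.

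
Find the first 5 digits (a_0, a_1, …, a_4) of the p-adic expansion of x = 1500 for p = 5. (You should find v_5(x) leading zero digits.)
(a_0, …, a_4) = (0, 0, 0, 2, 2)

v_5(1500) = 3, so a_0 = ... = a_2 = 0. Factor out: x = 5^3 · u with u = 12 a unit in ℤ_5. Expand u iteratively via a_{v+i} = u_i mod 5, u_{i+1} = (u_i − a_{v+i})/5:
  u_0 = 12;  a_3 = 2;  u_1 = (u_0 − 2)/5 = 2
  u_1 = 2;  a_4 = 2;  u_2 = (u_1 − 2)/5 = 0
Digits: (0, 0, 0, 2, 2).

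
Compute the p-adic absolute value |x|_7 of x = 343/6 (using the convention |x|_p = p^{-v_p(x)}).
|343/6|_7 = 1/343

Step 1 — compute v_7(x) by factoring powers of 7 out of the numerator and denominator: v_7(343/6) = 3. Step 2 — apply |x|_p = p^{-v_p(x)} = 7^{-3} = 1/343.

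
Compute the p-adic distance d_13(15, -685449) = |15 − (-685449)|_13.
d_13(15, -685449) = 1/28561

Step 1 — x − y = 15 − (-685449) = 685464. Step 2 — v_13(685464) = 4 (factor: 685464 = (13^4 · 24); the sign does not affect v_p). Step 3 — |x − y|_13 = 13^{-4} = 1/28561.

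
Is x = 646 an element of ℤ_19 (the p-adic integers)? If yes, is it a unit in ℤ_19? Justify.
x ∈ ℤ_19 but not a unit; v_19(x) = 1 > 0

ℤ_19 = {x ∈ ℚ_19 : v_19(x) ≥ 0} and ℤ_19^× = {x ∈ ℤ_19 : v_19(x) = 0}. Here v_19(646) = v_19(num) − v_19(den) = 1; compare against these criteria.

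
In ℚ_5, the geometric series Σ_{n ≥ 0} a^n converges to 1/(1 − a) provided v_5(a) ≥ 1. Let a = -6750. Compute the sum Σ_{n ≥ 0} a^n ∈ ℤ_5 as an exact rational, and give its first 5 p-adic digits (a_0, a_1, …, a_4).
Σ a^n = 1/(1 − a) = 1/6751;  first 5 digits = (1, 0, 0, 1, 4)

v_5(a) = 3 ≥ 1, so the series converges in ℤ_5 to 1/(1 − a) = 1/(1 − (-6750)) = 1/6751. Expand this rational in ℤ_5: compute digits iteratively via d_i = x_i mod 5, x_{i+1} = (x_i − d_i)/5. The first 5 digits are (1, 0, 0, 1, 4).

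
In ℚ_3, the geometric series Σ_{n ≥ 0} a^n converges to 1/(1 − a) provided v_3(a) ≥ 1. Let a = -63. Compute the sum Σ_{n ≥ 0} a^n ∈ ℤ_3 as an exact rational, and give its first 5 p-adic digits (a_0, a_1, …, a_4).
Σ a^n = 1/(1 − a) = 1/64;  first 5 digits = (1, 0, 2, 0, 0)

v_3(a) = 2 ≥ 1, so the series converges in ℤ_3 to 1/(1 − a) = 1/(1 − (-63)) = 1/64. Expand this rational in ℤ_3: compute digits iteratively via d_i = x_i mod 3, x_{i+1} = (x_i − d_i)/3. The first 5 digits are (1, 0, 2, 0, 0).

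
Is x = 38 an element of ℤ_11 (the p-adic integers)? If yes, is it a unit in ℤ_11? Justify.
x ∈ ℤ_11^× (unit); v_11(x) = 0

ℤ_11 = {x ∈ ℚ_11 : v_11(x) ≥ 0} and ℤ_11^× = {x ∈ ℤ_11 : v_11(x) = 0}. Here v_11(38) = v_11(num) − v_11(den) = 0; compare against these criteria.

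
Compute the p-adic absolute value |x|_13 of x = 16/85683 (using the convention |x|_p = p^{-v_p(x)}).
|16/85683|_13 = 28561

Step 1 — compute v_13(x) by factoring powers of 13 out of the numerator and denominator: v_13(16/85683) = -4. Step 2 — apply |x|_p = p^{-v_p(x)} = 13^{4} = 28561.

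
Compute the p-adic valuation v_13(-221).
v_13(-221) = 1

v_13(n) is the largest exponent k such that 13^k divides n. Factor out: -221 = -13^1 · 17. (Sign doesn't affect v_p.) So v_13(-221) = 1.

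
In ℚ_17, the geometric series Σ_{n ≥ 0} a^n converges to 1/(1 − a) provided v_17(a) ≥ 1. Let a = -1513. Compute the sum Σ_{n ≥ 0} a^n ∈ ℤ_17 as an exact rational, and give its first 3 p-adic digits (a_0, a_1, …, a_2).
Σ a^n = 1/(1 − a) = 1/1514;  first 3 digits = (1, 13, 10)

v_17(a) = 1 ≥ 1, so the series converges in ℤ_17 to 1/(1 − a) = 1/(1 − (-1513)) = 1/1514. Expand this rational in ℤ_17: compute digits iteratively via d_i = x_i mod 17, x_{i+1} = (x_i − d_i)/17. The first 3 digits are (1, 13, 10).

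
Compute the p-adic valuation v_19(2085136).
v_19(2085136) = 4

v_19(n) is the largest exponent k such that 19^k divides n. Factor out: 2085136 = 19^4 · 16. (Sign doesn't affect v_p.) So v_19(2085136) = 4.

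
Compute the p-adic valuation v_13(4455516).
v_13(4455516) = 5

v_13(n) is the largest exponent k such that 13^k divides n. Factor out: 4455516 = 13^5 · 12. (Sign doesn't affect v_p.) So v_13(4455516) = 5.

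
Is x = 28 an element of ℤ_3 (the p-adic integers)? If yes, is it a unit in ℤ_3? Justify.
x ∈ ℤ_3^× (unit); v_3(x) = 0

ℤ_3 = {x ∈ ℚ_3 : v_3(x) ≥ 0} and ℤ_3^× = {x ∈ ℤ_3 : v_3(x) = 0}. Here v_3(28) = v_3(num) − v_3(den) = 0; compare against these criteria.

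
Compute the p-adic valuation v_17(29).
v_17(29) = 0

v_17(n) is the largest exponent k such that 17^k divides n. Factor out: 29 = 17^0 · 29. (Sign doesn't affect v_p.) So v_17(29) = 0.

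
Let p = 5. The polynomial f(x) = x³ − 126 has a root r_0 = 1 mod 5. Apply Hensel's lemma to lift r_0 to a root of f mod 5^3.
r_2 = 1 (mod 125)

Hensel: r_{i+1} = r_i − f(r_i)/f′(r_i) mod 5^{i+2}, where f′(x) = 3x². Iterate:
  r_0 = 1 (mod 5)
  r_1 = 1 (mod 25)
  r_2 = 1 (mod 125)
Final: r = 1 with f(r) ≡ 0 mod 5^3.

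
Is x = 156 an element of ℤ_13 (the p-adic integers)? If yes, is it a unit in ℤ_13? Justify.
x ∈ ℤ_13 but not a unit; v_13(x) = 1 > 0

ℤ_13 = {x ∈ ℚ_13 : v_13(x) ≥ 0} and ℤ_13^× = {x ∈ ℤ_13 : v_13(x) = 0}. Here v_13(156) = v_13(num) − v_13(den) = 1; compare against these criteria.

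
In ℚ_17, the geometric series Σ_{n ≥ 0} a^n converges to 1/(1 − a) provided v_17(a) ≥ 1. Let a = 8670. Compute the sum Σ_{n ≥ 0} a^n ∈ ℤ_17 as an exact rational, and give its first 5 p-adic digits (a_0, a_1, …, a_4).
Σ a^n = 1/(1 − a) = -1/8669;  first 5 digits = (1, 0, 13, 1, 16)

v_17(a) = 2 ≥ 1, so the series converges in ℤ_17 to 1/(1 − a) = 1/(1 − 8670) = -1/8669. Expand this rational in ℤ_17: compute digits iteratively via d_i = x_i mod 17, x_{i+1} = (x_i − d_i)/17. The first 5 digits are (1, 0, 13, 1, 16).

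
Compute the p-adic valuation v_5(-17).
v_5(-17) = 0

v_5(n) is the largest exponent k such that 5^k divides n. Factor out: -17 = -5^0 · 17. (Sign doesn't affect v_p.) So v_5(-17) = 0.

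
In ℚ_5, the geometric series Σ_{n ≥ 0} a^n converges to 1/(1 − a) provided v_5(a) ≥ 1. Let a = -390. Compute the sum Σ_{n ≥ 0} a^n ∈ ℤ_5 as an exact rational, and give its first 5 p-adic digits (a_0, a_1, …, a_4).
Σ a^n = 1/(1 − a) = 1/391;  first 5 digits = (1, 2, 3, 1, 3)

v_5(a) = 1 ≥ 1, so the series converges in ℤ_5 to 1/(1 − a) = 1/(1 − (-390)) = 1/391. Expand this rational in ℤ_5: compute digits iteratively via d_i = x_i mod 5, x_{i+1} = (x_i − d_i)/5. The first 5 digits are (1, 2, 3, 1, 3).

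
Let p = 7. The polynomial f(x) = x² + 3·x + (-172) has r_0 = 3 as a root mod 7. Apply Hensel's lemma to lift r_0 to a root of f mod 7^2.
r_1 = 31 (mod 49)

Hensel: r_{i+1} = r_i − f(r_i)·(f′(r_i))^{-1} mod 7^{i+2}, f′(x) = 2x + 3. Iterate:
  r_0 = 3 (mod 7)
  r_1 = 31 (mod 49)
Final: r = 31 satisfies f(r) ≡ 0 mod 7^2.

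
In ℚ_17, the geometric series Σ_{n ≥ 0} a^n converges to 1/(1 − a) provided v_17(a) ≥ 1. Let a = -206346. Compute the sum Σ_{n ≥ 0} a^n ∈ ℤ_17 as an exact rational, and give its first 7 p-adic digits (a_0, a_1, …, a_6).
Σ a^n = 1/(1 − a) = 1/206347;  first 7 digits = (1, 0, 0, 9, 14, 16, 12)

v_17(a) = 3 ≥ 1, so the series converges in ℤ_17 to 1/(1 − a) = 1/(1 − (-206346)) = 1/206347. Expand this rational in ℤ_17: compute digits iteratively via d_i = x_i mod 17, x_{i+1} = (x_i − d_i)/17. The first 7 digits are (1, 0, 0, 9, 14, 16, 12).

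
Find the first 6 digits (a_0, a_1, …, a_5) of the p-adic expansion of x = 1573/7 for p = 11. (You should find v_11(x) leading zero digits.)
(a_0, …, a_5) = (0, 0, 5, 6, 1, 3)

v_11(1573/7) = 2, so a_0 = ... = a_1 = 0. Factor out: x = 11^2 · u with u = 13/7 a unit in ℤ_11. Expand u iteratively via a_{v+i} = u_i mod 11, u_{i+1} = (u_i − a_{v+i})/11:
  u_0 = 13/7;  a_2 = 5;  u_1 = (u_0 − 5)/11 = -2/7
  u_1 = -2/7;  a_3 = 6;  u_2 = (u_1 − 6)/11 = -4/7
  u_2 = -4/7;  a_4 = 1;  u_3 = (u_2 − 1)/11 = -1/7
  u_3 = -1/7;  a_5 = 3;  u_4 = (u_3 − 3)/11 = -2/7
Digits: (0, 0, 5, 6, 1, 3).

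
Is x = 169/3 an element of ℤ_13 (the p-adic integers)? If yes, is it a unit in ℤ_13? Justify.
x ∈ ℤ_13 but not a unit; v_13(x) = 2 > 0

ℤ_13 = {x ∈ ℚ_13 : v_13(x) ≥ 0} and ℤ_13^× = {x ∈ ℤ_13 : v_13(x) = 0}. Here v_13(169/3) = v_13(num) − v_13(den) = 2; compare against these criteria.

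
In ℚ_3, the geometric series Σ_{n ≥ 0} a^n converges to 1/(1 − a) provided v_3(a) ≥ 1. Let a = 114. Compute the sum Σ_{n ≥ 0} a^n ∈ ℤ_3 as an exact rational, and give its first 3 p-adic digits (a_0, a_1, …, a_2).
Σ a^n = 1/(1 − a) = -1/113;  first 3 digits = (1, 2, 1)

v_3(a) = 1 ≥ 1, so the series converges in ℤ_3 to 1/(1 − a) = 1/(1 − 114) = -1/113. Expand this rational in ℤ_3: compute digits iteratively via d_i = x_i mod 3, x_{i+1} = (x_i − d_i)/3. The first 3 digits are (1, 2, 1).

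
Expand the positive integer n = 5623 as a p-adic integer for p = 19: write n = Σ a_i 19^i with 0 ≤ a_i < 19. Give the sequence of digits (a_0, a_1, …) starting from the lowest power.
(a_0, a_1, …) = (18, 10, 15)

Repeated division by 19 gives the digits low-to-high: 5623 = 18 + 10·19^1 + 15·19^2. Digit sequence: (18, 10, 15).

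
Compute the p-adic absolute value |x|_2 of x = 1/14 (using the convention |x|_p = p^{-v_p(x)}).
|1/14|_2 = 2

Step 1 — compute v_2(x) by factoring powers of 2 out of the numerator and denominator: v_2(1/14) = -1. Step 2 — apply |x|_p = p^{-v_p(x)} = 2^{1} = 2.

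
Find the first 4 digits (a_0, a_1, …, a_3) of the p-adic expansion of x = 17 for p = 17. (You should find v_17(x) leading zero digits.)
(a_0, …, a_3) = (0, 1, 0, 0)

v_17(17) = 1, so a_0 = ... = a_0 = 0. Factor out: x = 17^1 · u with u = 1 a unit in ℤ_17. Expand u iteratively via a_{v+i} = u_i mod 17, u_{i+1} = (u_i − a_{v+i})/17:
  u_0 = 1;  a_1 = 1;  u_1 = (u_0 − 1)/17 = 0
  u_1 = 0;  a_2 = 0;  u_2 = (u_1 − 0)/17 = 0
  u_2 = 0;  a_3 = 0;  u_3 = (u_2 − 0)/17 = 0
Digits: (0, 1, 0, 0).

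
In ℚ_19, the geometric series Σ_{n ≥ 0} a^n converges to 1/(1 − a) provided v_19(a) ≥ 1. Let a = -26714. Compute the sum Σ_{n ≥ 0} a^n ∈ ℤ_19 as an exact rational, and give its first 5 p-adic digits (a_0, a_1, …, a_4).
Σ a^n = 1/(1 − a) = 1/26715;  first 5 digits = (1, 0, 2, 15, 3)

v_19(a) = 2 ≥ 1, so the series converges in ℤ_19 to 1/(1 − a) = 1/(1 − (-26714)) = 1/26715. Expand this rational in ℤ_19: compute digits iteratively via d_i = x_i mod 19, x_{i+1} = (x_i − d_i)/19. The first 5 digits are (1, 0, 2, 15, 3).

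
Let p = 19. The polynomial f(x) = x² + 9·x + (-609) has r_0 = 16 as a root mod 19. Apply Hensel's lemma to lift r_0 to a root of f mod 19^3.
r_2 = 1650 (mod 6859)

Hensel: r_{i+1} = r_i − f(r_i)·(f′(r_i))^{-1} mod 19^{i+2}, f′(x) = 2x + 9. Iterate:
  r_0 = 16 (mod 19)
  r_1 = 206 (mod 361)
  r_2 = 1650 (mod 6859)
Final: r = 1650 satisfies f(r) ≡ 0 mod 19^3.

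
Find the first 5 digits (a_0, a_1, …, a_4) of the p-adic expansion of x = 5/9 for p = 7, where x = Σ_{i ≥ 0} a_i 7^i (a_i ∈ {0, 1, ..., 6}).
(a_0, …, a_4) = (6, 0, 3, 5, 0)

v_7(5/9) = 0 (numerator and denominator both coprime to 7), so x ∈ ℤ_7^×. Compute digits iteratively via a_i = x_i mod 7, x_{i+1} = (x_i − a_i)/7, with x_0 = x:
  x_0 = 5/9;  a_0 = 6;  x_1 = (x_0 − 6)/7 = -7/9
  x_1 = -7/9;  a_1 = 0;  x_2 = (x_1 − 0)/7 = -1/9
  x_2 = -1/9;  a_2 = 3;  x_3 = (x_2 − 3)/7 = -4/9
  x_3 = -4/9;  a_3 = 5;  x_4 = (x_3 − 5)/7 = -7/9
  x_4 = -7/9;  a_4 = 0;  x_5 = (x_4 − 0)/7 = -1/9
Digits: (6, 0, 3, 5, 0).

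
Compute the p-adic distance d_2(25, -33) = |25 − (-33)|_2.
d_2(25, -33) = 1/2

Step 1 — x − y = 25 − (-33) = 58. Step 2 — v_2(58) = 1 (factor: 58 = (2^1 · 29); the sign does not affect v_p). Step 3 — |x − y|_2 = 2^{-1} = 1/2.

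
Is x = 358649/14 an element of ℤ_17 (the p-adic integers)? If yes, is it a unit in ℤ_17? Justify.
x ∈ ℤ_17 but not a unit; v_17(x) = 3 > 0

ℤ_17 = {x ∈ ℚ_17 : v_17(x) ≥ 0} and ℤ_17^× = {x ∈ ℤ_17 : v_17(x) = 0}. Here v_17(358649/14) = v_17(num) − v_17(den) = 3; compare against these criteria.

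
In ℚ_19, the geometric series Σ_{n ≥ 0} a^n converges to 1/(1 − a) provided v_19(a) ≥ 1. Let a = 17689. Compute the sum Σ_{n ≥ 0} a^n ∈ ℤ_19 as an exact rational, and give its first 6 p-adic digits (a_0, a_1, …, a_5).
Σ a^n = 1/(1 − a) = -1/17688;  first 6 digits = (1, 0, 11, 2, 7, 12)

v_19(a) = 2 ≥ 1, so the series converges in ℤ_19 to 1/(1 − a) = 1/(1 − 17689) = -1/17688. Expand this rational in ℤ_19: compute digits iteratively via d_i = x_i mod 19, x_{i+1} = (x_i − d_i)/19. The first 6 digits are (1, 0, 11, 2, 7, 12).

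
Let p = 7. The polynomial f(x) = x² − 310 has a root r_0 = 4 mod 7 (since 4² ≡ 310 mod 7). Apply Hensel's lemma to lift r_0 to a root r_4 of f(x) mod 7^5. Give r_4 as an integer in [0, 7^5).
r_4 = 10245 (mod 16807)

Hensel's recurrence: r_{i+1} = r_i − f(r_i)·(f′(r_i))^{-1} mod 7^{i+2}, with f′(x) = 2x. Iterate:
  r_0 = 4 (mod 7)
  r_1 = 4 (mod 49)
  r_2 = 298 (mod 343)
  r_3 = 641 (mod 2401)
  r_4 = 10245 (mod 16807)
Final: r_4 = 10245, and one checks f(r_4) ≡ 0 mod 7^5.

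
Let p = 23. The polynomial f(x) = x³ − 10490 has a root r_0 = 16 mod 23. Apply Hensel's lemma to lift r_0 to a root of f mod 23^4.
r_3 = 27294 (mod 279841)

Hensel: r_{i+1} = r_i − f(r_i)/f′(r_i) mod 23^{i+2}, where f′(x) = 3x². Iterate:
  r_0 = 16 (mod 23)
  r_1 = 315 (mod 529)
  r_2 = 2960 (mod 12167)
  r_3 = 27294 (mod 279841)
Final: r = 27294 with f(r) ≡ 0 mod 23^4.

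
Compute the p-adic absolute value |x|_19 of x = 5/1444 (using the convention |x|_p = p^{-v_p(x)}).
|5/1444|_19 = 361

Step 1 — compute v_19(x) by factoring powers of 19 out of the numerator and denominator: v_19(5/1444) = -2. Step 2 — apply |x|_p = p^{-v_p(x)} = 19^{2} = 361.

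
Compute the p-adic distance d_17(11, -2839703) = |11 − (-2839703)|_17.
d_17(11, -2839703) = 1/1419857

Step 1 — x − y = 11 − (-2839703) = 2839714. Step 2 — v_17(2839714) = 5 (factor: 2839714 = (17^5 · 2); the sign does not affect v_p). Step 3 — |x − y|_17 = 17^{-5} = 1/1419857.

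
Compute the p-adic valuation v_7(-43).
v_7(-43) = 0

v_7(n) is the largest exponent k such that 7^k divides n. Factor out: -43 = -7^0 · 43. (Sign doesn't affect v_p.) So v_7(-43) = 0.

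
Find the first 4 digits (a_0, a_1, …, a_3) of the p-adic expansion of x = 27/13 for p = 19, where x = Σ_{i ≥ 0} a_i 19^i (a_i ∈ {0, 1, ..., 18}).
(a_0, …, a_3) = (5, 13, 11, 14)

v_19(27/13) = 0 (numerator and denominator both coprime to 19), so x ∈ ℤ_19^×. Compute digits iteratively via a_i = x_i mod 19, x_{i+1} = (x_i − a_i)/19, with x_0 = x:
  x_0 = 27/13;  a_0 = 5;  x_1 = (x_0 − 5)/19 = -2/13
  x_1 = -2/13;  a_1 = 13;  x_2 = (x_1 − 13)/19 = -9/13
  x_2 = -9/13;  a_2 = 11;  x_3 = (x_2 − 11)/19 = -8/13
  x_3 = -8/13;  a_3 = 14;  x_4 = (x_3 − 14)/19 = -10/13
Digits: (5, 13, 11, 14).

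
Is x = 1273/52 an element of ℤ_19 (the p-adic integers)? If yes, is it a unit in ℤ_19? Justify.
x ∈ ℤ_19 but not a unit; v_19(x) = 1 > 0

ℤ_19 = {x ∈ ℚ_19 : v_19(x) ≥ 0} and ℤ_19^× = {x ∈ ℤ_19 : v_19(x) = 0}. Here v_19(1273/52) = v_19(num) − v_19(den) = 1; compare against these criteria.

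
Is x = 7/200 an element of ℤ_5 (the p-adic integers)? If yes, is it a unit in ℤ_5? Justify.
x ∉ ℤ_5 (v_5(x) = -2 < 0)

ℤ_5 = {x ∈ ℚ_5 : v_5(x) ≥ 0} and ℤ_5^× = {x ∈ ℤ_5 : v_5(x) = 0}. Here v_5(7/200) = v_5(num) − v_5(den) = -2; compare against these criteria.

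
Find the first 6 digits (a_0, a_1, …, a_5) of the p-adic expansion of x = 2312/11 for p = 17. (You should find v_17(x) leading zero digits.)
(a_0, …, a_5) = (0, 0, 10, 1, 3, 6)

v_17(2312/11) = 2, so a_0 = ... = a_1 = 0. Factor out: x = 17^2 · u with u = 8/11 a unit in ℤ_17. Expand u iteratively via a_{v+i} = u_i mod 17, u_{i+1} = (u_i − a_{v+i})/17:
  u_0 = 8/11;  a_2 = 10;  u_1 = (u_0 − 10)/17 = -6/11
  u_1 = -6/11;  a_3 = 1;  u_2 = (u_1 − 1)/17 = -1/11
  u_2 = -1/11;  a_4 = 3;  u_3 = (u_2 − 3)/17 = -2/11
  u_3 = -2/11;  a_5 = 6;  u_4 = (u_3 − 6)/17 = -4/11
Digits: (0, 0, 10, 1, 3, 6).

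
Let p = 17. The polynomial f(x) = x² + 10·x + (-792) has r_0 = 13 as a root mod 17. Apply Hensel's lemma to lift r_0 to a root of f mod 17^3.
r_2 = 693 (mod 4913)

Hensel: r_{i+1} = r_i − f(r_i)·(f′(r_i))^{-1} mod 17^{i+2}, f′(x) = 2x + 10. Iterate:
  r_0 = 13 (mod 17)
  r_1 = 115 (mod 289)
  r_2 = 693 (mod 4913)
Final: r = 693 satisfies f(r) ≡ 0 mod 17^3.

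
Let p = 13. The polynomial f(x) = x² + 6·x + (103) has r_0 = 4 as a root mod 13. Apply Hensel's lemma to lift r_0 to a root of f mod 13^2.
r_1 = 30 (mod 169)

Hensel: r_{i+1} = r_i − f(r_i)·(f′(r_i))^{-1} mod 13^{i+2}, f′(x) = 2x + 6. Iterate:
  r_0 = 4 (mod 13)
  r_1 = 30 (mod 169)
Final: r = 30 satisfies f(r) ≡ 0 mod 13^2.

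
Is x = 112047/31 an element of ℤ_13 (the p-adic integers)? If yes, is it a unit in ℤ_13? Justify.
x ∈ ℤ_13 but not a unit; v_13(x) = 3 > 0

ℤ_13 = {x ∈ ℚ_13 : v_13(x) ≥ 0} and ℤ_13^× = {x ∈ ℤ_13 : v_13(x) = 0}. Here v_13(112047/31) = v_13(num) − v_13(den) = 3; compare against these criteria.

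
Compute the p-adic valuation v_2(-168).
v_2(-168) = 3

v_2(n) is the largest exponent k such that 2^k divides n. Factor out: -168 = -2^3 · 21. (Sign doesn't affect v_p.) So v_2(-168) = 3.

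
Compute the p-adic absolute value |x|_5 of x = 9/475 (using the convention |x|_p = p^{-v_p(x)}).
|9/475|_5 = 25

Step 1 — compute v_5(x) by factoring powers of 5 out of the numerator and denominator: v_5(9/475) = -2. Step 2 — apply |x|_p = p^{-v_p(x)} = 5^{2} = 25.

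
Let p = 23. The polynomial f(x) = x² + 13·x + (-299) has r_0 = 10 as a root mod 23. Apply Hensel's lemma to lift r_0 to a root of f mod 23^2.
r_1 = 493 (mod 529)

Hensel: r_{i+1} = r_i − f(r_i)·(f′(r_i))^{-1} mod 23^{i+2}, f′(x) = 2x + 13. Iterate:
  r_0 = 10 (mod 23)
  r_1 = 493 (mod 529)
Final: r = 493 satisfies f(r) ≡ 0 mod 23^2.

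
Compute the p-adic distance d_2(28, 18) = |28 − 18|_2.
d_2(28, 18) = 1/2

Step 1 — x − y = 28 − 18 = 10. Step 2 — v_2(10) = 1 (factor: 10 = (2^1 · 5); the sign does not affect v_p). Step 3 — |x − y|_2 = 2^{-1} = 1/2.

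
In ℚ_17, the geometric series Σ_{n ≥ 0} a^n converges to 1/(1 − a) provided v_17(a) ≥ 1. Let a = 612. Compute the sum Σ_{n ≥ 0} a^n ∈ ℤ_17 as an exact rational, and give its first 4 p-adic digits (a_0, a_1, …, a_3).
Σ a^n = 1/(1 − a) = -1/611;  first 4 digits = (1, 2, 6, 16)

v_17(a) = 1 ≥ 1, so the series converges in ℤ_17 to 1/(1 − a) = 1/(1 − 612) = -1/611. Expand this rational in ℤ_17: compute digits iteratively via d_i = x_i mod 17, x_{i+1} = (x_i − d_i)/17. The first 4 digits are (1, 2, 6, 16).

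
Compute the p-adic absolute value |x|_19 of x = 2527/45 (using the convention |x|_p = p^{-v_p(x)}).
|2527/45|_19 = 1/361

Step 1 — compute v_19(x) by factoring powers of 19 out of the numerator and denominator: v_19(2527/45) = 2. Step 2 — apply |x|_p = p^{-v_p(x)} = 19^{-2} = 1/361.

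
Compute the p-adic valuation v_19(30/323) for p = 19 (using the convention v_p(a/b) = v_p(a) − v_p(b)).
v_19(30/323) = -1

Factor powers of 19 from the numerator and denominator of the reduced fraction: 30 = 19^0 · 30 and 323 = 19^1 · 17. Apply v_p(a/b) = v_p(a) − v_p(b): v_19(30/323) = 0 − 1 = -1.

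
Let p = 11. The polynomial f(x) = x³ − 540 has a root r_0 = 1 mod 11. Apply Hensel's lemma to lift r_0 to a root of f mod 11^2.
r_1 = 100 (mod 121)

Hensel: r_{i+1} = r_i − f(r_i)/f′(r_i) mod 11^{i+2}, where f′(x) = 3x². Iterate:
  r_0 = 1 (mod 11)
  r_1 = 100 (mod 121)
Final: r = 100 with f(r) ≡ 0 mod 11^2.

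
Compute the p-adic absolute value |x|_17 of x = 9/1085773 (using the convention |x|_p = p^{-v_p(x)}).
|9/1085773|_17 = 83521

Step 1 — compute v_17(x) by factoring powers of 17 out of the numerator and denominator: v_17(9/1085773) = -4. Step 2 — apply |x|_p = p^{-v_p(x)} = 17^{4} = 83521.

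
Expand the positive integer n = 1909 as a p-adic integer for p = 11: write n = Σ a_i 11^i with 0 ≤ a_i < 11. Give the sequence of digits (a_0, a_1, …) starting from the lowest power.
(a_0, a_1, …) = (6, 8, 4, 1)

Repeated division by 11 gives the digits low-to-high: 1909 = 6 + 8·11^1 + 4·11^2 + 1·11^3. Digit sequence: (6, 8, 4, 1).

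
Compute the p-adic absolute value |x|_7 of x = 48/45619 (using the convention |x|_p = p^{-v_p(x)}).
|48/45619|_7 = 2401

Step 1 — compute v_7(x) by factoring powers of 7 out of the numerator and denominator: v_7(48/45619) = -4. Step 2 — apply |x|_p = p^{-v_p(x)} = 7^{4} = 2401.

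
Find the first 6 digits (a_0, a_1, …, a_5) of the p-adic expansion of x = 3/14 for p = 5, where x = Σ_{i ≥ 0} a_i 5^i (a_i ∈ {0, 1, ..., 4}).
(a_0, …, a_5) = (2, 0, 1, 3, 4, 3)

v_5(3/14) = 0 (numerator and denominator both coprime to 5), so x ∈ ℤ_5^×. Compute digits iteratively via a_i = x_i mod 5, x_{i+1} = (x_i − a_i)/5, with x_0 = x:
  x_0 = 3/14;  a_0 = 2;  x_1 = (x_0 − 2)/5 = -5/14
  x_1 = -5/14;  a_1 = 0;  x_2 = (x_1 − 0)/5 = -1/14
  x_2 = -1/14;  a_2 = 1;  x_3 = (x_2 − 1)/5 = -3/14
  x_3 = -3/14;  a_3 = 3;  x_4 = (x_3 − 3)/5 = -9/14
  x_4 = -9/14;  a_4 = 4;  x_5 = (x_4 − 4)/5 = -13/14
  x_5 = -13/14;  a_5 = 3;  x_6 = (x_5 − 3)/5 = -11/14
Digits: (2, 0, 1, 3, 4, 3).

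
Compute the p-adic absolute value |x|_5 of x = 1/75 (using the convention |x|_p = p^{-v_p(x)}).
|1/75|_5 = 25

Step 1 — compute v_5(x) by factoring powers of 5 out of the numerator and denominator: v_5(1/75) = -2. Step 2 — apply |x|_p = p^{-v_p(x)} = 5^{2} = 25.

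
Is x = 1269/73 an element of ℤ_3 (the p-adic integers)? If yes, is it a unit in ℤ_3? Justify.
x ∈ ℤ_3 but not a unit; v_3(x) = 3 > 0

ℤ_3 = {x ∈ ℚ_3 : v_3(x) ≥ 0} and ℤ_3^× = {x ∈ ℤ_3 : v_3(x) = 0}. Here v_3(1269/73) = v_3(num) − v_3(den) = 3; compare against these criteria.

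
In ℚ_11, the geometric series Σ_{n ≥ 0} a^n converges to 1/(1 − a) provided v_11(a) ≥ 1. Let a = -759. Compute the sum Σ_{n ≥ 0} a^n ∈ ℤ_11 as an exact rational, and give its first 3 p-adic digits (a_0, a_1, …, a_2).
Σ a^n = 1/(1 − a) = 1/760;  first 3 digits = (1, 8, 2)

v_11(a) = 1 ≥ 1, so the series converges in ℤ_11 to 1/(1 − a) = 1/(1 − (-759)) = 1/760. Expand this rational in ℤ_11: compute digits iteratively via d_i = x_i mod 11, x_{i+1} = (x_i − d_i)/11. The first 3 digits are (1, 8, 2).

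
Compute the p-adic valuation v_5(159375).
v_5(159375) = 5

v_5(n) is the largest exponent k such that 5^k divides n. Factor out: 159375 = 5^5 · 51. (Sign doesn't affect v_p.) So v_5(159375) = 5.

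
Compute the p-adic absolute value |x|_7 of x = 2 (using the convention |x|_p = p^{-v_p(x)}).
|2|_7 = 1

Step 1 — compute v_7(x) by factoring powers of 7 out of the numerator and denominator: v_7(2) = 0. Step 2 — apply |x|_p = p^{-v_p(x)} = 7^{0} = 1.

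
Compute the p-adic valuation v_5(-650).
v_5(-650) = 2

v_5(n) is the largest exponent k such that 5^k divides n. Factor out: -650 = -5^2 · 26. (Sign doesn't affect v_p.) So v_5(-650) = 2.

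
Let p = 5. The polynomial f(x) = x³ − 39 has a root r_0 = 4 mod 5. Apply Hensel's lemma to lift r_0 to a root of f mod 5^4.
r_3 = 329 (mod 625)

Hensel: r_{i+1} = r_i − f(r_i)/f′(r_i) mod 5^{i+2}, where f′(x) = 3x². Iterate:
  r_0 = 4 (mod 5)
  r_1 = 4 (mod 25)
  r_2 = 79 (mod 125)
  r_3 = 329 (mod 625)
Final: r = 329 with f(r) ≡ 0 mod 5^4.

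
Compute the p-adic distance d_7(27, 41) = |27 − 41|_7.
d_7(27, 41) = 1/7

Step 1 — x − y = 27 − 41 = -14. Step 2 — v_7(-14) = 1 (factor: -14 = −(7^1 · 2); the sign does not affect v_p). Step 3 — |x − y|_7 = 7^{-1} = 1/7.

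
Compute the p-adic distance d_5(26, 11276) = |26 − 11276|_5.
d_5(26, 11276) = 1/625

Step 1 — x − y = 26 − 11276 = -11250. Step 2 — v_5(-11250) = 4 (factor: -11250 = −(5^4 · 18); the sign does not affect v_p). Step 3 — |x − y|_5 = 5^{-4} = 1/625.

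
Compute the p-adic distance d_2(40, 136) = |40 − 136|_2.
d_2(40, 136) = 1/32

Step 1 — x − y = 40 − 136 = -96. Step 2 — v_2(-96) = 5 (factor: -96 = −(2^5 · 3); the sign does not affect v_p). Step 3 — |x − y|_2 = 2^{-5} = 1/32.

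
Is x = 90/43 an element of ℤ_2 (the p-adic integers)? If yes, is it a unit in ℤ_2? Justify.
x ∈ ℤ_2 but not a unit; v_2(x) = 1 > 0

ℤ_2 = {x ∈ ℚ_2 : v_2(x) ≥ 0} and ℤ_2^× = {x ∈ ℤ_2 : v_2(x) = 0}. Here v_2(90/43) = v_2(num) − v_2(den) = 1; compare against these criteria.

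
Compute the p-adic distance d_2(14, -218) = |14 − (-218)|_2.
d_2(14, -218) = 1/8

Step 1 — x − y = 14 − (-218) = 232. Step 2 — v_2(232) = 3 (factor: 232 = (2^3 · 29); the sign does not affect v_p). Step 3 — |x − y|_2 = 2^{-3} = 1/8.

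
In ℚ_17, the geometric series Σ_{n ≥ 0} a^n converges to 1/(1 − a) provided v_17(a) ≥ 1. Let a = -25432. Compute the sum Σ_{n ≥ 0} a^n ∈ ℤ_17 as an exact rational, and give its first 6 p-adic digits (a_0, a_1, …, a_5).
Σ a^n = 1/(1 − a) = 1/25433;  first 6 digits = (1, 0, 14, 11, 8, 13)

v_17(a) = 2 ≥ 1, so the series converges in ℤ_17 to 1/(1 − a) = 1/(1 − (-25432)) = 1/25433. Expand this rational in ℤ_17: compute digits iteratively via d_i = x_i mod 17, x_{i+1} = (x_i − d_i)/17. The first 6 digits are (1, 0, 14, 11, 8, 13).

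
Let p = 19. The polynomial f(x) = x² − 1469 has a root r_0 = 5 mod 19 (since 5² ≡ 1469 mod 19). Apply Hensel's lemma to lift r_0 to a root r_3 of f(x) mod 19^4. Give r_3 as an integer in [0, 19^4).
r_3 = 78342 (mod 130321)

Hensel's recurrence: r_{i+1} = r_i − f(r_i)·(f′(r_i))^{-1} mod 19^{i+2}, with f′(x) = 2x. Iterate:
  r_0 = 5 (mod 19)
  r_1 = 5 (mod 361)
  r_2 = 2893 (mod 6859)
  r_3 = 78342 (mod 130321)
Final: r_3 = 78342, and one checks f(r_3) ≡ 0 mod 19^4.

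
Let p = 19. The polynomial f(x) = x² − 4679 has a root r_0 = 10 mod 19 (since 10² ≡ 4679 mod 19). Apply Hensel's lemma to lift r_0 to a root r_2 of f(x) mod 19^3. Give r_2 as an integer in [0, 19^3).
r_2 = 618 (mod 6859)

Hensel's recurrence: r_{i+1} = r_i − f(r_i)·(f′(r_i))^{-1} mod 19^{i+2}, with f′(x) = 2x. Iterate:
  r_0 = 10 (mod 19)
  r_1 = 257 (mod 361)
  r_2 = 618 (mod 6859)
Final: r_2 = 618, and one checks f(r_2) ≡ 0 mod 19^3.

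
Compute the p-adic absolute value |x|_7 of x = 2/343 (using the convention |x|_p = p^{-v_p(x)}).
|2/343|_7 = 343

Step 1 — compute v_7(x) by factoring powers of 7 out of the numerator and denominator: v_7(2/343) = -3. Step 2 — apply |x|_p = p^{-v_p(x)} = 7^{3} = 343.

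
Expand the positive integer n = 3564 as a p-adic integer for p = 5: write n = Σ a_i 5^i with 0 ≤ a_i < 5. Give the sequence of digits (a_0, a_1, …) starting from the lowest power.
(a_0, a_1, …) = (4, 2, 2, 3, 0, 1)

Repeated division by 5 gives the digits low-to-high: 3564 = 4 + 2·5^1 + 2·5^2 + 3·5^3 + 1·5^5. Digit sequence: (4, 2, 2, 3, 0, 1).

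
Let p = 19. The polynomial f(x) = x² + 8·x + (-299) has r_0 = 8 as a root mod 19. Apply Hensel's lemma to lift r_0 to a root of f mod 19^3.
r_2 = 5385 (mod 6859)

Hensel: r_{i+1} = r_i − f(r_i)·(f′(r_i))^{-1} mod 19^{i+2}, f′(x) = 2x + 8. Iterate:
  r_0 = 8 (mod 19)
  r_1 = 331 (mod 361)
  r_2 = 5385 (mod 6859)
Final: r = 5385 satisfies f(r) ≡ 0 mod 19^3.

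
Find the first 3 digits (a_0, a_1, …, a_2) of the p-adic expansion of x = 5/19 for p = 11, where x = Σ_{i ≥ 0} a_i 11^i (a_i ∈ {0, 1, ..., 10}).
(a_0, …, a_2) = (2, 1, 8)

v_11(5/19) = 0 (numerator and denominator both coprime to 11), so x ∈ ℤ_11^×. Compute digits iteratively via a_i = x_i mod 11, x_{i+1} = (x_i − a_i)/11, with x_0 = x:
  x_0 = 5/19;  a_0 = 2;  x_1 = (x_0 − 2)/11 = -3/19
  x_1 = -3/19;  a_1 = 1;  x_2 = (x_1 − 1)/11 = -2/19
  x_2 = -2/19;  a_2 = 8;  x_3 = (x_2 − 8)/11 = -14/19
Digits: (2, 1, 8).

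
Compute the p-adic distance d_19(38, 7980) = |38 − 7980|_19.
d_19(38, 7980) = 1/361

Step 1 — x − y = 38 − 7980 = -7942. Step 2 — v_19(-7942) = 2 (factor: -7942 = −(19^2 · 22); the sign does not affect v_p). Step 3 — |x − y|_19 = 19^{-2} = 1/361.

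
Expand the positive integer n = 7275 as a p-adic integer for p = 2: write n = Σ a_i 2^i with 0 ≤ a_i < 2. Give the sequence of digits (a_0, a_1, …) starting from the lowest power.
(a_0, a_1, …) = (1, 1, 0, 1, 0, 1, 1, 0, 0, 0, 1, 1, 1)

Repeated division by 2 gives the digits low-to-high: 7275 = 1 + 1·2^1 + 1·2^3 + 1·2^5 + 1·2^6 + 1·2^10 + 1·2^11 + 1·2^12. Digit sequence: (1, 1, 0, 1, 0, 1, 1, 0, 0, 0, 1, 1, 1).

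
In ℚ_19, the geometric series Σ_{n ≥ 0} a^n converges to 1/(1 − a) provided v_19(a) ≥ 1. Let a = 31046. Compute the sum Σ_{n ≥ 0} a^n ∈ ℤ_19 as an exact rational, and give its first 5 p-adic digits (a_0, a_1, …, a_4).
Σ a^n = 1/(1 − a) = -1/31045;  first 5 digits = (1, 0, 10, 4, 5)

v_19(a) = 2 ≥ 1, so the series converges in ℤ_19 to 1/(1 − a) = 1/(1 − 31046) = -1/31045. Expand this rational in ℤ_19: compute digits iteratively via d_i = x_i mod 19, x_{i+1} = (x_i − d_i)/19. The first 5 digits are (1, 0, 10, 4, 5).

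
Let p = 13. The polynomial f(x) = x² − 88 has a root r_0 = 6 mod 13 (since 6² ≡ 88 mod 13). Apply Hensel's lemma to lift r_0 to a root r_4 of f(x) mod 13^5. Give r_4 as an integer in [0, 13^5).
r_4 = 302971 (mod 371293)

Hensel's recurrence: r_{i+1} = r_i − f(r_i)·(f′(r_i))^{-1} mod 13^{i+2}, with f′(x) = 2x. Iterate:
  r_0 = 6 (mod 13)
  r_1 = 123 (mod 169)
  r_2 = 1982 (mod 2197)
  r_3 = 17361 (mod 28561)
  r_4 = 302971 (mod 371293)
Final: r_4 = 302971, and one checks f(r_4) ≡ 0 mod 13^5.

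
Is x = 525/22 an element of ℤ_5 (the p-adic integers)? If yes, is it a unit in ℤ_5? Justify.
x ∈ ℤ_5 but not a unit; v_5(x) = 2 > 0

ℤ_5 = {x ∈ ℚ_5 : v_5(x) ≥ 0} and ℤ_5^× = {x ∈ ℤ_5 : v_5(x) = 0}. Here v_5(525/22) = v_5(num) − v_5(den) = 2; compare against these criteria.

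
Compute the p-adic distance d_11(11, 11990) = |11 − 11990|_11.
d_11(11, 11990) = 1/1331

Step 1 — x − y = 11 − 11990 = -11979. Step 2 — v_11(-11979) = 3 (factor: -11979 = −(11^3 · 9); the sign does not affect v_p). Step 3 — |x − y|_11 = 11^{-3} = 1/1331.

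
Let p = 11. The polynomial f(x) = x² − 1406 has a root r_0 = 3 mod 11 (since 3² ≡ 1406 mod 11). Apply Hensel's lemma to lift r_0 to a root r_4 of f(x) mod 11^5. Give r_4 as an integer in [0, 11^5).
r_4 = 147513 (mod 161051)

Hensel's recurrence: r_{i+1} = r_i − f(r_i)·(f′(r_i))^{-1} mod 11^{i+2}, with f′(x) = 2x. Iterate:
  r_0 = 3 (mod 11)
  r_1 = 14 (mod 121)
  r_2 = 1103 (mod 1331)
  r_3 = 1103 (mod 14641)
  r_4 = 147513 (mod 161051)
Final: r_4 = 147513, and one checks f(r_4) ≡ 0 mod 11^5.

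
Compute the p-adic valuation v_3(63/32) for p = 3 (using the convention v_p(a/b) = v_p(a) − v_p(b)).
v_3(63/32) = 2

Factor powers of 3 from the numerator and denominator of the reduced fraction: 63 = 3^2 · 7 and 32 = 3^0 · 32. Apply v_p(a/b) = v_p(a) − v_p(b): v_3(63/32) = 2 − 0 = 2.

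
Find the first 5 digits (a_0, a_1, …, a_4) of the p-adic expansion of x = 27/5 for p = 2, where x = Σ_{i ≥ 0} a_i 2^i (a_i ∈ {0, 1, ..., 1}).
(a_0, …, a_4) = (1, 1, 1, 1, 1)

v_2(27/5) = 0 (numerator and denominator both coprime to 2), so x ∈ ℤ_2^×. Compute digits iteratively via a_i = x_i mod 2, x_{i+1} = (x_i − a_i)/2, with x_0 = x:
  x_0 = 27/5;  a_0 = 1;  x_1 = (x_0 − 1)/2 = 11/5
  x_1 = 11/5;  a_1 = 1;  x_2 = (x_1 − 1)/2 = 3/5
  x_2 = 3/5;  a_2 = 1;  x_3 = (x_2 − 1)/2 = -1/5
  x_3 = -1/5;  a_3 = 1;  x_4 = (x_3 − 1)/2 = -3/5
  x_4 = -3/5;  a_4 = 1;  x_5 = (x_4 − 1)/2 = -4/5
Digits: (1, 1, 1, 1, 1).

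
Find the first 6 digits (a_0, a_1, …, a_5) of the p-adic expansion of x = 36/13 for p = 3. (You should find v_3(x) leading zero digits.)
(a_0, …, a_5) = (0, 0, 1, 0, 2, 0)

v_3(36/13) = 2, so a_0 = ... = a_1 = 0. Factor out: x = 3^2 · u with u = 4/13 a unit in ℤ_3. Expand u iteratively via a_{v+i} = u_i mod 3, u_{i+1} = (u_i − a_{v+i})/3:
  u_0 = 4/13;  a_2 = 1;  u_1 = (u_0 − 1)/3 = -3/13
  u_1 = -3/13;  a_3 = 0;  u_2 = (u_1 − 0)/3 = -1/13
  u_2 = -1/13;  a_4 = 2;  u_3 = (u_2 − 2)/3 = -9/13
  u_3 = -9/13;  a_5 = 0;  u_4 = (u_3 − 0)/3 = -3/13
Digits: (0, 0, 1, 0, 2, 0).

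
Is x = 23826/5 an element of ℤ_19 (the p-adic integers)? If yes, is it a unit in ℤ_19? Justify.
x ∈ ℤ_19 but not a unit; v_19(x) = 2 > 0

ℤ_19 = {x ∈ ℚ_19 : v_19(x) ≥ 0} and ℤ_19^× = {x ∈ ℤ_19 : v_19(x) = 0}. Here v_19(23826/5) = v_19(num) − v_19(den) = 2; compare against these criteria.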